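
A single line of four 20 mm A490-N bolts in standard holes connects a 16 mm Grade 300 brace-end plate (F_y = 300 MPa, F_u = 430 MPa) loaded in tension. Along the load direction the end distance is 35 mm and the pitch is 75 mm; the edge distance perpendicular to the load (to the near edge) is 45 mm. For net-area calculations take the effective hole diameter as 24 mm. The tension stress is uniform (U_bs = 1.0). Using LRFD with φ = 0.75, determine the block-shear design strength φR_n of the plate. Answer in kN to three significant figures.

Shear plane L_v = 35 + 3·75 = 260 mm; A_gv = 260 × 16 = 4160 mm².
A_nv = (260 − 3.5·24) × 16 = 2816 mm².
A_nt = (45 − 0.5·24) × 16 = 528 mm².
0.6 F_u A_nv = 726.5 kN; 0.6 F_y A_gv = 748.8 kN → shear rupture governs the shear term.
R_n = 726.5 + 1.0 × 430 × 528 / 1000 = 953.6 kN.
Design strength φR_n = 0.75 × 953.6 = 715 kN.

715 kN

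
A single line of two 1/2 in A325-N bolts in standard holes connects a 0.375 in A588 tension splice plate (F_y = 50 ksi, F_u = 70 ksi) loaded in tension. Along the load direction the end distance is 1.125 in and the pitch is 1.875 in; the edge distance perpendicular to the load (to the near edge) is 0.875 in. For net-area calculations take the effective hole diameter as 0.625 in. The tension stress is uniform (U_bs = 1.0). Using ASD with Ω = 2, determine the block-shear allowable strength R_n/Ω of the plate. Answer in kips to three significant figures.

Shear plane L_v = 1.125 + 1·1.875 = 3 in; A_gv = 3 × 0.375 = 1.125 in².
A_nv = (3 − 1.5·0.625) × 0.375 = 0.7734 in².
A_nt = (0.875 − 0.5·0.625) × 0.375 = 0.2109 in².
0.6 F_u A_nv = 32.48 kips; 0.6 F_y A_gv = 33.75 kips → shear rupture governs the shear term.
R_n = 32.48 + 1.0 × 70 × 0.2109 = 47.25 kips.
Allowable strength R_n/Ω = 47.25 / 2 = 23.6 kips.

23.6 kips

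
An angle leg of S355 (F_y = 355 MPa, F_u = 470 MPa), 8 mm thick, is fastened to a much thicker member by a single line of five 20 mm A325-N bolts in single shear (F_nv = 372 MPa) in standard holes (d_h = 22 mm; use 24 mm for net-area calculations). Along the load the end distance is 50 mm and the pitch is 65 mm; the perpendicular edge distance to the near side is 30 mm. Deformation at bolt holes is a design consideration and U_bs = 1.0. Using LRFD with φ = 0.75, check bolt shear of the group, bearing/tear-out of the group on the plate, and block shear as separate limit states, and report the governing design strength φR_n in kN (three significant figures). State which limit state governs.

393 kN (block shear governs)

Bolt shear: A_b = π·20²/4 = 314.2 mm²; R_n = 372 × 314.2 × 5 × 1 / 1000 = 584.3 kN → 0.75 × 584.3 = 438 kN.
Bearing: edge l_c = 39, r_n = 176 kN; interior l_c = 43, r_n = 180.5 kN; R_n = 176 + 4·180.5 = 897.9 kN → 673 kN.
Block shear: A_gv = 2480, A_nv = 1616, A_nt = 144 mm²; R_n = min(0.6F_uA_nv, 0.6F_yA_gv) + U_bs·F_u·A_nt = 523.4 kN → 393 kN.
Block shear governs: 393 kN.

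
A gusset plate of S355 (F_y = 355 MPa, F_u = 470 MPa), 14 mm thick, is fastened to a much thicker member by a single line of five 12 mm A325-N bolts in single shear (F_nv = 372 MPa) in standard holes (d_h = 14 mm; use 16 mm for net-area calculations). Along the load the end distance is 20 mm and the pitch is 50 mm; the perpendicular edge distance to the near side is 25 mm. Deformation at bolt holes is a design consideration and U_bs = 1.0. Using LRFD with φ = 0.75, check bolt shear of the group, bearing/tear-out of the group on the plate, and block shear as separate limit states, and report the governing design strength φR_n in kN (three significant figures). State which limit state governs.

158 kN (bolt shear governs)

Bolt shear: A_b = π·12²/4 = 113.1 mm²; R_n = 372 × 113.1 × 5 × 1 / 1000 = 210.4 kN → 0.75 × 210.4 = 158 kN.
Bearing: edge l_c = 13, r_n = 102.6 kN; interior l_c = 36, r_n = 189.5 kN; R_n = 102.6 + 4·189.5 = 860.7 kN → 645 kN.
Block shear: A_gv = 3080, A_nv = 2072, A_nt = 238 mm²; R_n = min(0.6F_uA_nv, 0.6F_yA_gv) + U_bs·F_u·A_nt = 696.2 kN → 522 kN.
Bolt shear governs: 158 kN.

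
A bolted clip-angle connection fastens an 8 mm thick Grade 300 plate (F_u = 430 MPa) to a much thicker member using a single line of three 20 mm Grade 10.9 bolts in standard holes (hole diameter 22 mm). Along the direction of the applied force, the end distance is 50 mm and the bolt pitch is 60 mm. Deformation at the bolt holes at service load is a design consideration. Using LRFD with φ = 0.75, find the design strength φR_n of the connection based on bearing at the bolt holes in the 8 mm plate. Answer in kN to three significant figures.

356 kN

Per bolt r_n = 1.2 l_c t F_u ≤ 2.4 d t F_u; upper limit = 2.4 × 20 × 8 × 430 / 1000 = 165.1 kN.
Edge bolt: l_c = 50 − 22/2 = 39 mm → 1.2 × 39 × 8 × 430 / 1000 = 161 → r_n = 161 kN.
Interior bolts: l_c = 60 − 22 = 38 mm → 1.2 × 38 × 8 × 430 / 1000 = 156.9 → r_n = 156.9 kN.
R_n = 1 × 161 + 2 × 156.9 = 474.7 kN.
Design strength φR_n = 0.75 × 474.7 = 356 kN.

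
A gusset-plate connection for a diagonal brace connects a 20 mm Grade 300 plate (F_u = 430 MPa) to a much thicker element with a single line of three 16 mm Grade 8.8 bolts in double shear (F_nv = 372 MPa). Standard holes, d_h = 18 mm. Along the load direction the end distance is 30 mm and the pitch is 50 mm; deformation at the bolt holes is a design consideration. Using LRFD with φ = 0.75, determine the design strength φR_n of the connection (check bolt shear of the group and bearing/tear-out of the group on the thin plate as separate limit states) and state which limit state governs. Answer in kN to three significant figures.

Bolt shear: A_b = π·16²/4 = 201.1 mm²; R_n = 372 × 201.1 × 3 × 2 / 1000 = 448.8 kN → 0.75 × 448.8 = 337 kN.
Bearing (1.2 l_c t F_u ≤ 2.4 d t F_u): upper limit = 2.4·16·20·430 / 1000 = 330.2 kN.
  Edge l_c = 30 − 18/2 = 21 → r_n = 216.7 kN; interior l_c = 50 − 18 = 32 → r_n = 330.2 kN.
  R_n,bearing = 1·216.7 + 2·330.2 = 877.2 kN → 0.75 × 877.2 = 658 kN.
Bolt shear governs: 337 kN.

337 kN (bolt shear governs)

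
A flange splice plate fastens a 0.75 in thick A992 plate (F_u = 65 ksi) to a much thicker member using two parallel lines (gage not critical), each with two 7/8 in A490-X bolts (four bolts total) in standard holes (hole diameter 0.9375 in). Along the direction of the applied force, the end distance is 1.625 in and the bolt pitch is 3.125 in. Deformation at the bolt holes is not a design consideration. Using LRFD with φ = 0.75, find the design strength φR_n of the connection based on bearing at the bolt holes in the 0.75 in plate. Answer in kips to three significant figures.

319 kips

Per bolt r_n = 1.5 l_c t F_u ≤ 3.0 d t F_u; upper limit = 3.0 × 0.875 × 0.75 × 65 = 128 kips.
Edge bolt: l_c = 1.625 − 0.9375/2 = 1.156 in → 1.5 × 1.156 × 0.75 × 65 = 84.55 → r_n = 84.55 kips.
Interior bolts: l_c = 3.125 − 0.9375 = 2.188 in → 1.5 × 2.188 × 0.75 × 65 = 160 → r_n = 128 kips.
R_n = 2 × 84.55 + 2 × 128 = 425 kips.
Design strength φR_n = 0.75 × 425 = 319 kips.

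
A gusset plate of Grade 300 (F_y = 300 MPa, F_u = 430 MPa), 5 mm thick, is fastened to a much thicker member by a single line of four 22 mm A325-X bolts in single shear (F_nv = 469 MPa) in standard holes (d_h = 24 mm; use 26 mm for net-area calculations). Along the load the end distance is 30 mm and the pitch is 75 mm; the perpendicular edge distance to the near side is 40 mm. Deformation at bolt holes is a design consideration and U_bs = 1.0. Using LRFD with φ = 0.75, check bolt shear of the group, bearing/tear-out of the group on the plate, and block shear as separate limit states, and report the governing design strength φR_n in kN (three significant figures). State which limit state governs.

Bolt shear: A_b = π·22²/4 = 380.1 mm²; R_n = 469 × 380.1 × 4 × 1 / 1000 = 713.1 kN → 0.75 × 713.1 = 535 kN.
Bearing: edge l_c = 18, r_n = 46.44 kN; interior l_c = 51, r_n = 113.5 kN; R_n = 46.44 + 3·113.5 = 387 kN → 290 kN.
Block shear: A_gv = 1275, A_nv = 820, A_nt = 135 mm²; R_n = min(0.6F_uA_nv, 0.6F_yA_gv) + U_bs·F_u·A_nt = 269.6 kN → 202 kN.
Block shear governs: 202 kN.

202 kN (block shear governs)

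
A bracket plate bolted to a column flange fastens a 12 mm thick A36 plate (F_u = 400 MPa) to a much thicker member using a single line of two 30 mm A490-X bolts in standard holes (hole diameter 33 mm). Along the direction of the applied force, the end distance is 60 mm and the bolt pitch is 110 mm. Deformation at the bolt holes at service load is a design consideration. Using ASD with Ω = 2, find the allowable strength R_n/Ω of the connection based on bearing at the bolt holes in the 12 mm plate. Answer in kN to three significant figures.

298 kN

Per bolt r_n = 1.2 l_c t F_u ≤ 2.4 d t F_u; upper limit = 2.4 × 30 × 12 × 400 / 1000 = 345.6 kN.
Edge bolt: l_c = 60 − 33/2 = 43.5 mm → 1.2 × 43.5 × 12 × 400 / 1000 = 250.6 → r_n = 250.6 kN.
Interior bolts: l_c = 110 − 33 = 77 mm → 1.2 × 77 × 12 × 400 / 1000 = 443.5 → r_n = 345.6 kN.
R_n = 1 × 250.6 + 1 × 345.6 = 596.2 kN.
Allowable strength R_n/Ω = 596.2 / 2 = 298 kN.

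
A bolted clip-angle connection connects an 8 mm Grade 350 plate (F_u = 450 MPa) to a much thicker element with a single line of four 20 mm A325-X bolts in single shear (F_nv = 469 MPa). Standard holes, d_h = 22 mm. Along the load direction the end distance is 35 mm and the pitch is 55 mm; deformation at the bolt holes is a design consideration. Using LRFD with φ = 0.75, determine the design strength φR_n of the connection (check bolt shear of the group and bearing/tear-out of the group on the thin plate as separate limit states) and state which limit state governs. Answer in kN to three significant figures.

Bolt shear: A_b = π·20²/4 = 314.2 mm²; R_n = 469 × 314.2 × 4 × 1 / 1000 = 589.4 kN → 0.75 × 589.4 = 442 kN.
Bearing (1.2 l_c t F_u ≤ 2.4 d t F_u): upper limit = 2.4·20·8·450 / 1000 = 172.8 kN.
  Edge l_c = 35 − 22/2 = 24 → r_n = 103.7 kN; interior l_c = 55 − 22 = 33 → r_n = 142.6 kN.
  R_n,bearing = 1·103.7 + 3·142.6 = 531.4 kN → 0.75 × 531.4 = 399 kN.
Bearing governs: 399 kN.

399 kN (bearing governs)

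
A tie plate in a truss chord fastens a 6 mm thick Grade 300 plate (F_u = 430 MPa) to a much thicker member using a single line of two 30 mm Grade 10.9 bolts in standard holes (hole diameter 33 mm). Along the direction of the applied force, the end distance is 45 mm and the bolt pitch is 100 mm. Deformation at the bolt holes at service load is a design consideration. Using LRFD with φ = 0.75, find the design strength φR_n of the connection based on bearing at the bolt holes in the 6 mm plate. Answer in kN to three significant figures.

Per bolt r_n = 1.2 l_c t F_u ≤ 2.4 d t F_u; upper limit = 2.4 × 30 × 6 × 430 / 1000 = 185.8 kN.
Edge bolt: l_c = 45 − 33/2 = 28.5 mm → 1.2 × 28.5 × 6 × 430 / 1000 = 88.24 → r_n = 88.24 kN.
Interior bolts: l_c = 100 − 33 = 67 mm → 1.2 × 67 × 6 × 430 / 1000 = 207.4 → r_n = 185.8 kN.
R_n = 1 × 88.24 + 1 × 185.8 = 274 kN.
Design strength φR_n = 0.75 × 274 = 205 kN.

205 kN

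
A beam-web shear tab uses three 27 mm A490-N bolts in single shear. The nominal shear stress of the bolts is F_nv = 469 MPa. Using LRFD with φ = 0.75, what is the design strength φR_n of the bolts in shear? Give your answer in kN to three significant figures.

A_b = π × 27² / 4 = 572.6 mm².
R_n = F_nv · A_b · n · n_s = 469 × 572.6 × 3 × 1 / 1000 = 805.6 kN.
Design strength φR_n = 0.75 × 805.6 = 604 kN.

604 kN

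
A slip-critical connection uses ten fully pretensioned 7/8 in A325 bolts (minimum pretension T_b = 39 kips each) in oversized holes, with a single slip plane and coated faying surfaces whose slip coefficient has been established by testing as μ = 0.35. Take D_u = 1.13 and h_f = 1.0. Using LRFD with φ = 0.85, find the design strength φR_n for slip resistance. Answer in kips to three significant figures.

131 kips

R_n = μ · D_u · h_f · T_b · n_s · n_b = 0.35 × 1.13 × 1.0 × 39 × 1 × 10 = 154.2 kips.
Design strength φR_n = 0.85 × 154.2 = 131 kips.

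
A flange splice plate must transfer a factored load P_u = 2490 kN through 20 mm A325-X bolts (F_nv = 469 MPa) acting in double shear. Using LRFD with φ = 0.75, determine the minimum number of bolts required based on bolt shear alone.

A_b = π·20²/4 = 314.2 mm².
Per-bolt design strength φR_n = 0.75 × 469 × 314.2 × 2 / 1000 = 221 kN.
n ≥ 2490 / 221 = 11.27 → use 12 bolts.

12 bolts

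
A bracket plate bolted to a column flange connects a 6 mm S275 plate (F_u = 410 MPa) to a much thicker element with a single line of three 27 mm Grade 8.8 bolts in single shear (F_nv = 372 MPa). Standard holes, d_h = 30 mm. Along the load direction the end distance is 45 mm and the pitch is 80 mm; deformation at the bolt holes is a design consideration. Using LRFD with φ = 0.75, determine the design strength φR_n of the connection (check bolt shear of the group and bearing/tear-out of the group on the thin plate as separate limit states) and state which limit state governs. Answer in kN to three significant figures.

Bolt shear: A_b = π·27²/4 = 572.6 mm²; R_n = 372 × 572.6 × 3 × 1 / 1000 = 639 kN → 0.75 × 639 = 479 kN.
Bearing (1.2 l_c t F_u ≤ 2.4 d t F_u): upper limit = 2.4·27·6·410 / 1000 = 159.4 kN.
  Edge l_c = 45 − 30/2 = 30 → r_n = 88.56 kN; interior l_c = 80 − 30 = 50 → r_n = 147.6 kN.
  R_n,bearing = 1·88.56 + 2·147.6 = 383.8 kN → 0.75 × 383.8 = 288 kN.
Bearing governs: 288 kN.

288 kN (bearing governs)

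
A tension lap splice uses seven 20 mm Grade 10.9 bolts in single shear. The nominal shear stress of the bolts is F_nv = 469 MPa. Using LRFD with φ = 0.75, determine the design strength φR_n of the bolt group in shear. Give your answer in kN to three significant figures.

774 kN

A_b = π × 20² / 4 = 314.2 mm².
R_n = F_nv · A_b · n · n_s = 469 × 314.2 × 7 × 1 / 1000 = 1031 kN.
Design strength φR_n = 0.75 × 1031 = 774 kN.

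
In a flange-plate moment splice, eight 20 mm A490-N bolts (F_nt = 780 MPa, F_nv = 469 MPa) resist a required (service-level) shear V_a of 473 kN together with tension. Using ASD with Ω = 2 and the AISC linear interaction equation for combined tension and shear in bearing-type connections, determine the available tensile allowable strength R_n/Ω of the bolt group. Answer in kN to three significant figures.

A_b = π·20²/4 = 314.2 mm²; f_rv = 473 × 1000 / (8 × 314.2) = 188.2 MPa.
F'_nt = 1.3 F_nt − (Ω F_nt / F_nv) f_rv = 1.3·780 − (2·780/469)·188.2 = 388 MPa, capped at F_nt → F'_nt = 388 MPa.
R_n = F'_nt · A_b · n = 388 × 314.2 × 8 / 1000 = 975.2 kN.
Allowable strength R_n/Ω = 975.2 / 2 = 488 kN.

488 kN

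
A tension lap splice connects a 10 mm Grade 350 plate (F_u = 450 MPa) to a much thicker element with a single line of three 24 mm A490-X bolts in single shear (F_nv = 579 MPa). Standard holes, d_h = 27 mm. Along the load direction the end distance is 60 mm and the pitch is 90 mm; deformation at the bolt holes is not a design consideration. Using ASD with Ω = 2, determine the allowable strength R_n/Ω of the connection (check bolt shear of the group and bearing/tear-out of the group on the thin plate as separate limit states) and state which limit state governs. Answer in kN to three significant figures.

393 kN (bolt shear governs)

Bolt shear: A_b = π·24²/4 = 452.4 mm²; R_n = 579 × 452.4 × 3 × 1 / 1000 = 785.8 kN → 785.8 / 2 = 393 kN.
Bearing (1.5 l_c t F_u ≤ 3.0 d t F_u): upper limit = 3.0·24·10·450 / 1000 = 324 kN.
  Edge l_c = 60 − 27/2 = 46.5 → r_n = 313.9 kN; interior l_c = 90 − 27 = 63 → r_n = 324 kN.
  R_n,bearing = 1·313.9 + 2·324 = 961.9 kN → 961.9 / 2 = 481 kN.
Bolt shear governs: 393 kN.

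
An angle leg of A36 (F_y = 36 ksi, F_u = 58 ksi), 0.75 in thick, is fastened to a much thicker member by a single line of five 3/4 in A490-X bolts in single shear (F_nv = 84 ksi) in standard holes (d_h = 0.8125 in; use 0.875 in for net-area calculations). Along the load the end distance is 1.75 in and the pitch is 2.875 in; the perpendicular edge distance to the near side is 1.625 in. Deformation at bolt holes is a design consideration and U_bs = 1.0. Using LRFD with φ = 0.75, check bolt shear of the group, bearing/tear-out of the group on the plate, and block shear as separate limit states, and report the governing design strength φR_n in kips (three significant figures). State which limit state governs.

139 kips (bolt shear governs)

Bolt shear: A_b = π·0.75²/4 = 0.4418 in²; R_n = 84 × 0.4418 × 5 × 1 = 185.6 kips → 0.75 × 185.6 = 139 kips.
Bearing: edge l_c = 1.344, r_n = 70.14 kips; interior l_c = 2.062, r_n = 78.3 kips; R_n = 70.14 + 4·78.3 = 383.3 kips → 288 kips.
Block shear: A_gv = 9.938, A_nv = 6.984, A_nt = 0.8906 in²; R_n = min(0.6F_uA_nv, 0.6F_yA_gv) + U_bs·F_u·A_nt = 266.3 kips → 200 kips.
Bolt shear governs: 139 kips.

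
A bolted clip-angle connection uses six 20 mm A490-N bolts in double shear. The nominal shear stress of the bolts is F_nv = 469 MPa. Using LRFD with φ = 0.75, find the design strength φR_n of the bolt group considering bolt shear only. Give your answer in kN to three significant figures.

A_b = π × 20² / 4 = 314.2 mm².
R_n = F_nv · A_b · n · n_s = 469 × 314.2 × 6 × 2 / 1000 = 1768 kN.
Design strength φR_n = 0.75 × 1768 = 1330 kN.

1330 kN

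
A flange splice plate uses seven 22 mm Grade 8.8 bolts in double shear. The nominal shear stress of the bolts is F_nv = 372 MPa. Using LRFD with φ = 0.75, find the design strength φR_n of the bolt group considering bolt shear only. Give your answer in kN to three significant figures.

1480 kN

A_b = π × 22² / 4 = 380.1 mm².
R_n = F_nv · A_b · n · n_s = 372 × 380.1 × 7 × 2 / 1000 = 1980 kN.
Design strength φR_n = 0.75 × 1980 = 1480 kN.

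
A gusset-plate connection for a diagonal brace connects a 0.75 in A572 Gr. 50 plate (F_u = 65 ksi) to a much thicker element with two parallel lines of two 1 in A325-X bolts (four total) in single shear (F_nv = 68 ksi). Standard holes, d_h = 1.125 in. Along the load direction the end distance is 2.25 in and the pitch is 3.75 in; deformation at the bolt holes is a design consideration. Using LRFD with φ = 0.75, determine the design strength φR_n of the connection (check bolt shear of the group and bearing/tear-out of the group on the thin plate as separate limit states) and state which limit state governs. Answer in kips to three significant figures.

160 kips (bolt shear governs)

Bolt shear: A_b = π·1²/4 = 0.7854 in²; R_n = 68 × 0.7854 × 4 × 1 = 213.6 kips → 0.75 × 213.6 = 160 kips.
Bearing (1.2 l_c t F_u ≤ 2.4 d t F_u): upper limit = 2.4·1·0.75·65 = 117 kips.
  Edge l_c = 2.25 − 1.125/2 = 1.688 → r_n = 98.72 kips; interior l_c = 3.75 − 1.125 = 2.625 → r_n = 117 kips.
  R_n,bearing = 2·98.72 + 2·117 = 431.4 kips → 0.75 × 431.4 = 324 kips.
Bolt shear governs: 160 kips.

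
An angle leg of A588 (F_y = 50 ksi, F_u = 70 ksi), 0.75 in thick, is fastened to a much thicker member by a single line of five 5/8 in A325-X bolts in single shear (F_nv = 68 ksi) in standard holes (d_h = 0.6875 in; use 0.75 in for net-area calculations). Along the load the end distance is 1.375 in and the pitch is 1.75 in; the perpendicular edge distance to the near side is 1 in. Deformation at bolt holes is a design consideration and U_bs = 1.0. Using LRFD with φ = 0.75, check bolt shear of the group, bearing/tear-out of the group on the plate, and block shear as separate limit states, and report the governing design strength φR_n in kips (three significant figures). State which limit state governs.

Bolt shear: A_b = π·0.625²/4 = 0.3068 in²; R_n = 68 × 0.3068 × 5 × 1 = 104.3 kips → 0.75 × 104.3 = 78.2 kips.
Bearing: edge l_c = 1.031, r_n = 64.97 kips; interior l_c = 1.062, r_n = 66.94 kips; R_n = 64.97 + 4·66.94 = 332.7 kips → 250 kips.
Block shear: A_gv = 6.281, A_nv = 3.75, A_nt = 0.4688 in²; R_n = min(0.6F_uA_nv, 0.6F_yA_gv) + U_bs·F_u·A_nt = 190.3 kips → 143 kips.
Bolt shear governs: 78.2 kips.

78.2 kips (bolt shear governs)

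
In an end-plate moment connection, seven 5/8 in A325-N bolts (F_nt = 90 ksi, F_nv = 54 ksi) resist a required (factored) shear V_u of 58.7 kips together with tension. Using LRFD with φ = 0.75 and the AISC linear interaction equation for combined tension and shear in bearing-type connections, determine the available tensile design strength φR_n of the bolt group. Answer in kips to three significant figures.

90.6 kips

A_b = π·0.625²/4 = 0.3068 in²; f_rv = 58.7 / (7 × 0.3068) = 27.33 ksi.
F'_nt = 1.3 F_nt − (F_nt / φF_nv) f_rv = 1.3·90 − (90/(0.75·54))·27.33 = 56.26 ksi, capped at F_nt → F'_nt = 56.26 ksi.
R_n = F'_nt · A_b · n = 56.26 × 0.3068 × 7 = 120.8 kips.
Design strength φR_n = 0.75 × 120.8 = 90.6 kips.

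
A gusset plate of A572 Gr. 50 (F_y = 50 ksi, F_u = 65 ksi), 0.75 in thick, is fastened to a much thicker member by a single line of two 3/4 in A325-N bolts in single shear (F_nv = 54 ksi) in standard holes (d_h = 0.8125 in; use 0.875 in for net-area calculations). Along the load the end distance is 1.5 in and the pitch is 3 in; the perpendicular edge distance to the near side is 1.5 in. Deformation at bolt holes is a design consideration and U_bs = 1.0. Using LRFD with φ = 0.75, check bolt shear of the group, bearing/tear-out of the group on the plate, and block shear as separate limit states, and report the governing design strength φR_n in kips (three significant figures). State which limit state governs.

Bolt shear: A_b = π·0.75²/4 = 0.4418 in²; R_n = 54 × 0.4418 × 2 × 1 = 47.71 kips → 0.75 × 47.71 = 35.8 kips.
Bearing: edge l_c = 1.094, r_n = 63.98 kips; interior l_c = 2.188, r_n = 87.75 kips; R_n = 63.98 + 1·87.75 = 151.7 kips → 114 kips.
Block shear: A_gv = 3.375, A_nv = 2.391, A_nt = 0.7969 in²; R_n = min(0.6F_uA_nv, 0.6F_yA_gv) + U_bs·F_u·A_nt = 145 kips → 109 kips.
Bolt shear governs: 35.8 kips.

35.8 kips (bolt shear governs)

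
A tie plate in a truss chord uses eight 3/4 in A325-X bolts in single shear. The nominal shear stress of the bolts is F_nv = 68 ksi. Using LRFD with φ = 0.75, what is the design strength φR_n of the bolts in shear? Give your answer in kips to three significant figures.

180 kips

A_b = π × 0.75² / 4 = 0.4418 in².
R_n = F_nv · A_b · n · n_s = 68 × 0.4418 × 8 × 1 = 240.3 kips.
Design strength φR_n = 0.75 × 240.3 = 180 kips.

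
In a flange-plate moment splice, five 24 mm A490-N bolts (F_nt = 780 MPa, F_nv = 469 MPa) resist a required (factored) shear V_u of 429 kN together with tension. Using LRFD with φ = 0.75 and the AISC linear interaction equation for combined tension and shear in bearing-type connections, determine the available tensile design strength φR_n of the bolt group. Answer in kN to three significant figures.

A_b = π·24²/4 = 452.4 mm²; f_rv = 429 × 1000 / (5 × 452.4) = 189.7 MPa.
F'_nt = 1.3 F_nt − (F_nt / φF_nv) f_rv = 1.3·780 − (780/(0.75·469))·189.7 = 593.4 MPa, capped at F_nt → F'_nt = 593.4 MPa.
R_n = F'_nt · A_b · n = 593.4 × 452.4 × 5 / 1000 = 1342 kN.
Design strength φR_n = 0.75 × 1342 = 1010 kN.

1010 kN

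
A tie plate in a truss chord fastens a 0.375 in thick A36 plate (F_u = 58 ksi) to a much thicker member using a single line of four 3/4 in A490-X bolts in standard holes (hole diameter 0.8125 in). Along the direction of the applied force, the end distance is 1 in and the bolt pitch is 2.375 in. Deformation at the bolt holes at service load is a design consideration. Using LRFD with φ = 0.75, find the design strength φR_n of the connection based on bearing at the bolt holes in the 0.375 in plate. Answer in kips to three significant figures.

99.7 kips

Per bolt r_n = 1.2 l_c t F_u ≤ 2.4 d t F_u; upper limit = 2.4 × 0.75 × 0.375 × 58 = 39.15 kips.
Edge bolt: l_c = 1 − 0.8125/2 = 0.5938 in → 1.2 × 0.5938 × 0.375 × 58 = 15.5 → r_n = 15.5 kips.
Interior bolts: l_c = 2.375 − 0.8125 = 1.562 in → 1.2 × 1.562 × 0.375 × 58 = 40.78 → r_n = 39.15 kips.
R_n = 1 × 15.5 + 3 × 39.15 = 132.9 kips.
Design strength φR_n = 0.75 × 132.9 = 99.7 kips.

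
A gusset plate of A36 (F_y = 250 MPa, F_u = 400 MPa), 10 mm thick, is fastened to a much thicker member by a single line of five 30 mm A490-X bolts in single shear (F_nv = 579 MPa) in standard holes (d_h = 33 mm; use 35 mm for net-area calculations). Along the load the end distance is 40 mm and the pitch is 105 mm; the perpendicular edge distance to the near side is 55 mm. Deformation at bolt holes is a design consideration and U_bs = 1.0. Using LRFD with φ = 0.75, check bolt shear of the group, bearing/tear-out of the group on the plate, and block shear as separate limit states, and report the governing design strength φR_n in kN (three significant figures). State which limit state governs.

630 kN (block shear governs)

Bolt shear: A_b = π·30²/4 = 706.9 mm²; R_n = 579 × 706.9 × 5 × 1 / 1000 = 2046 kN → 0.75 × 2046 = 1530 kN.
Bearing: edge l_c = 23.5, r_n = 112.8 kN; interior l_c = 72, r_n = 288 kN; R_n = 112.8 + 4·288 = 1265 kN → 949 kN.
Block shear: A_gv = 4600, A_nv = 3025, A_nt = 375 mm²; R_n = min(0.6F_uA_nv, 0.6F_yA_gv) + U_bs·F_u·A_nt = 840 kN → 630 kN.
Block shear governs: 630 kN.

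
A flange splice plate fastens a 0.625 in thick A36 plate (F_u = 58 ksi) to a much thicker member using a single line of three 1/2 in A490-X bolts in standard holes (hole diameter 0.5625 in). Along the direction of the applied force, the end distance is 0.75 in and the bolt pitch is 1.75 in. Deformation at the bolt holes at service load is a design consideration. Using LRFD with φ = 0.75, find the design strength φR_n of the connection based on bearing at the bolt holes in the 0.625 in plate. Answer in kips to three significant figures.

Per bolt r_n = 1.2 l_c t F_u ≤ 2.4 d t F_u; upper limit = 2.4 × 0.5 × 0.625 × 58 = 43.5 kips.
Edge bolt: l_c = 0.75 − 0.5625/2 = 0.4688 in → 1.2 × 0.4688 × 0.625 × 58 = 20.39 → r_n = 20.39 kips.
Interior bolts: l_c = 1.75 − 0.5625 = 1.188 in → 1.2 × 1.188 × 0.625 × 58 = 51.66 → r_n = 43.5 kips.
R_n = 1 × 20.39 + 2 × 43.5 = 107.4 kips.
Design strength φR_n = 0.75 × 107.4 = 80.5 kips.

80.5 kips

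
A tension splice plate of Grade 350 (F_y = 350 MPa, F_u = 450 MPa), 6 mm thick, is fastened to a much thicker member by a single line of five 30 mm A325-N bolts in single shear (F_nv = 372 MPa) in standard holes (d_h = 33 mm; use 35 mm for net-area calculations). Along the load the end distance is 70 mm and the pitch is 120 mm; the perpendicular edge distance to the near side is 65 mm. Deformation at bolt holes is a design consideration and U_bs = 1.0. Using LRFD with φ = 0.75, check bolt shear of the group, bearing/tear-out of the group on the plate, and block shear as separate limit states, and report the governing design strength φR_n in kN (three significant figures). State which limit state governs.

Bolt shear: A_b = π·30²/4 = 706.9 mm²; R_n = 372 × 706.9 × 5 × 1 / 1000 = 1315 kN → 0.75 × 1315 = 986 kN.
Bearing: edge l_c = 53.5, r_n = 173.3 kN; interior l_c = 87, r_n = 194.4 kN; R_n = 173.3 + 4·194.4 = 950.9 kN → 713 kN.
Block shear: A_gv = 3300, A_nv = 2355, A_nt = 285 mm²; R_n = min(0.6F_uA_nv, 0.6F_yA_gv) + U_bs·F_u·A_nt = 764.1 kN → 573 kN.
Block shear governs: 573 kN.

573 kN (block shear governs)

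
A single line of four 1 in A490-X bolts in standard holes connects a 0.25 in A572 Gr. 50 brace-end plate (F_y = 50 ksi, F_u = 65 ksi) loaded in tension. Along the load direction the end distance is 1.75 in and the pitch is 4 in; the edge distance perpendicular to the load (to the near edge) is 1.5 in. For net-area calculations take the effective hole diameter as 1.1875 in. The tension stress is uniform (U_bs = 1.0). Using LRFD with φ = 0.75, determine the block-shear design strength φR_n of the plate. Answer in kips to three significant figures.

81.2 kips

Shear plane L_v = 1.75 + 3·4 = 13.75 in; A_gv = 13.75 × 0.25 = 3.438 in².
A_nv = (13.75 − 3.5·1.1875) × 0.25 = 2.398 in².
A_nt = (1.5 − 0.5·1.1875) × 0.25 = 0.2266 in².
0.6 F_u A_nv = 93.54 kips; 0.6 F_y A_gv = 103.1 kips → shear rupture governs the shear term.
R_n = 93.54 + 1.0 × 65 × 0.2266 = 108.3 kips.
Design strength φR_n = 0.75 × 108.3 = 81.2 kips.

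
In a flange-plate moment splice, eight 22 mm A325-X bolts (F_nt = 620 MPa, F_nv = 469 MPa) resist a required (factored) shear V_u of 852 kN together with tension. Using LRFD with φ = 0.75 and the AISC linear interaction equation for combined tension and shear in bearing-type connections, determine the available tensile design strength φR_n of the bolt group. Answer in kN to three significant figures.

712 kN

A_b = π·22²/4 = 380.1 mm²; f_rv = 852 × 1000 / (8 × 380.1) = 280.2 MPa.
F'_nt = 1.3 F_nt − (F_nt / φF_nv) f_rv = 1.3·620 − (620/(0.75·469))·280.2 = 312.2 MPa, capped at F_nt → F'_nt = 312.2 MPa.
R_n = F'_nt · A_b · n = 312.2 × 380.1 × 8 / 1000 = 949.3 kN.
Design strength φR_n = 0.75 × 949.3 = 712 kN.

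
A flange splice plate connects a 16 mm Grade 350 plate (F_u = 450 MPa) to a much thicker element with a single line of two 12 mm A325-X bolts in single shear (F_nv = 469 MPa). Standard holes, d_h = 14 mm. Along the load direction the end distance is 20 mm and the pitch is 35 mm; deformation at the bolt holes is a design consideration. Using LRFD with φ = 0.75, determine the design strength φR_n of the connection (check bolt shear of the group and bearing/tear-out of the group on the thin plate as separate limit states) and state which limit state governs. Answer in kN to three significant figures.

Bolt shear: A_b = π·12²/4 = 113.1 mm²; R_n = 469 × 113.1 × 2 × 1 / 1000 = 106.1 kN → 0.75 × 106.1 = 79.6 kN.
Bearing (1.2 l_c t F_u ≤ 2.4 d t F_u): upper limit = 2.4·12·16·450 / 1000 = 207.4 kN.
  Edge l_c = 20 − 14/2 = 13 → r_n = 112.3 kN; interior l_c = 35 − 14 = 21 → r_n = 181.4 kN.
  R_n,bearing = 1·112.3 + 1·181.4 = 293.8 kN → 0.75 × 293.8 = 220 kN.
Bolt shear governs: 79.6 kN.

79.6 kN (bolt shear governs)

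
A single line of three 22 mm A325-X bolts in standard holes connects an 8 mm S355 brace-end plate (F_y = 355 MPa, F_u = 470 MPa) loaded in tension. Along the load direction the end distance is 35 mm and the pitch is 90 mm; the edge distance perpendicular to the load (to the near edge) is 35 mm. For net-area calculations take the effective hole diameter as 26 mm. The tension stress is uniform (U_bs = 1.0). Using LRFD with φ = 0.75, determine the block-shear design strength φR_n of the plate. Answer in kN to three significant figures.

316 kN

Shear plane L_v = 35 + 2·90 = 215 mm; A_gv = 215 × 8 = 1720 mm².
A_nv = (215 − 2.5·26) × 8 = 1200 mm².
A_nt = (35 − 0.5·26) × 8 = 176 mm².
0.6 F_u A_nv = 338.4 kN; 0.6 F_y A_gv = 366.4 kN → shear rupture governs the shear term.
R_n = 338.4 + 1.0 × 470 × 176 / 1000 = 421.1 kN.
Design strength φR_n = 0.75 × 421.1 = 316 kN.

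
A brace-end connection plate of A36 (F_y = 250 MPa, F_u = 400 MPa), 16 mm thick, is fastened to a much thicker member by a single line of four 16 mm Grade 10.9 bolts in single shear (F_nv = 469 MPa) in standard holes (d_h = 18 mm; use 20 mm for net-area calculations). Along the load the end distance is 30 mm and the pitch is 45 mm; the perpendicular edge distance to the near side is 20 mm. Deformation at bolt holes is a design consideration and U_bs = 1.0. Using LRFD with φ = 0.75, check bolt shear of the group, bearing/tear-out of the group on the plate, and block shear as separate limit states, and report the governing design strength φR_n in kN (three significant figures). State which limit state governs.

283 kN (bolt shear governs)

Bolt shear: A_b = π·16²/4 = 201.1 mm²; R_n = 469 × 201.1 × 4 × 1 / 1000 = 377.2 kN → 0.75 × 377.2 = 283 kN.
Bearing: edge l_c = 21, r_n = 161.3 kN; interior l_c = 27, r_n = 207.4 kN; R_n = 161.3 + 3·207.4 = 783.4 kN → 588 kN.
Block shear: A_gv = 2640, A_nv = 1520, A_nt = 160 mm²; R_n = min(0.6F_uA_nv, 0.6F_yA_gv) + U_bs·F_u·A_nt = 428.8 kN → 322 kN.
Bolt shear governs: 283 kN.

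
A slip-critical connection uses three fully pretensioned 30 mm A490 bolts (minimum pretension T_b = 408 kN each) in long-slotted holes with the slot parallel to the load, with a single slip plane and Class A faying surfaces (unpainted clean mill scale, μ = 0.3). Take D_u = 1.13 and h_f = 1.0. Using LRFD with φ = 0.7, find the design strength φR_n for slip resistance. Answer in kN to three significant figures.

R_n = μ · D_u · h_f · T_b · n_s · n_b = 0.3 × 1.13 × 1.0 × 408 × 1 × 3 = 414.9 kN.
Design strength φR_n = 0.7 × 414.9 = 290 kN.

290 kN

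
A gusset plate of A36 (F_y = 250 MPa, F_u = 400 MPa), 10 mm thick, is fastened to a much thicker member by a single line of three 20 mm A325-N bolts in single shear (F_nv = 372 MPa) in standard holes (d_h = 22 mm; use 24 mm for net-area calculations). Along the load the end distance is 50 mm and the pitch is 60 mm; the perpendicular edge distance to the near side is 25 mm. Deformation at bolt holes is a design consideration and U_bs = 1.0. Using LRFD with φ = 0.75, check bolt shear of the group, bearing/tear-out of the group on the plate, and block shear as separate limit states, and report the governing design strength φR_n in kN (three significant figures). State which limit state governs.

Bolt shear: A_b = π·20²/4 = 314.2 mm²; R_n = 372 × 314.2 × 3 × 1 / 1000 = 350.6 kN → 0.75 × 350.6 = 263 kN.
Bearing: edge l_c = 39, r_n = 187.2 kN; interior l_c = 38, r_n = 182.4 kN; R_n = 187.2 + 2·182.4 = 552 kN → 414 kN.
Block shear: A_gv = 1700, A_nv = 1100, A_nt = 130 mm²; R_n = min(0.6F_uA_nv, 0.6F_yA_gv) + U_bs·F_u·A_nt = 307 kN → 230 kN.
Block shear governs: 230 kN.

230 kN (block shear governs)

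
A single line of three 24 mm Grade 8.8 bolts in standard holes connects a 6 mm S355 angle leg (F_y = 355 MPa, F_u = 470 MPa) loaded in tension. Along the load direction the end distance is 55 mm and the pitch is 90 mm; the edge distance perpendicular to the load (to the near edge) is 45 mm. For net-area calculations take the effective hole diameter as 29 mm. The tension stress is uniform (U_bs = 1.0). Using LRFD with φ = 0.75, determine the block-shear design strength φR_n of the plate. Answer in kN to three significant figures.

271 kN

Shear plane L_v = 55 + 2·90 = 235 mm; A_gv = 235 × 6 = 1410 mm².
A_nv = (235 − 2.5·29) × 6 = 975 mm².
A_nt = (45 − 0.5·29) × 6 = 183 mm².
0.6 F_u A_nv = 274.9 kN; 0.6 F_y A_gv = 300.3 kN → shear rupture governs the shear term.
R_n = 274.9 + 1.0 × 470 × 183 / 1000 = 361 kN.
Design strength φR_n = 0.75 × 361 = 271 kN.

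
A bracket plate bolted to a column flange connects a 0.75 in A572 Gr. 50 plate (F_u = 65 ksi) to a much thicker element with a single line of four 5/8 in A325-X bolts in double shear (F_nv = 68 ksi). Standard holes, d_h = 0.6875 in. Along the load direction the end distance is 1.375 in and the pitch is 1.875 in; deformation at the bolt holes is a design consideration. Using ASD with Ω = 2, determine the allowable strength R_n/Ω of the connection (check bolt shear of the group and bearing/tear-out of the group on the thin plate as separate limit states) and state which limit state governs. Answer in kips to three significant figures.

Bolt shear: A_b = π·0.625²/4 = 0.3068 in²; R_n = 68 × 0.3068 × 4 × 2 = 166.9 kips → 166.9 / 2 = 83.4 kips.
Bearing (1.2 l_c t F_u ≤ 2.4 d t F_u): upper limit = 2.4·0.625·0.75·65 = 73.12 kips.
  Edge l_c = 1.375 − 0.6875/2 = 1.031 → r_n = 60.33 kips; interior l_c = 1.875 − 0.6875 = 1.188 → r_n = 69.47 kips.
  R_n,bearing = 1·60.33 + 3·69.47 = 268.7 kips → 268.7 / 2 = 134 kips.
Bolt shear governs: 83.4 kips.

83.4 kips (bolt shear governs)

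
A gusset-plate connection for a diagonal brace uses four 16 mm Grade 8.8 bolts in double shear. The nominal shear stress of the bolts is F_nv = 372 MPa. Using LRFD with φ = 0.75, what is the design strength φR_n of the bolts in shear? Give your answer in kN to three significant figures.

A_b = π × 16² / 4 = 201.1 mm².
R_n = F_nv · A_b · n · n_s = 372 × 201.1 × 4 × 2 / 1000 = 598.4 kN.
Design strength φR_n = 0.75 × 598.4 = 449 kN.

449 kN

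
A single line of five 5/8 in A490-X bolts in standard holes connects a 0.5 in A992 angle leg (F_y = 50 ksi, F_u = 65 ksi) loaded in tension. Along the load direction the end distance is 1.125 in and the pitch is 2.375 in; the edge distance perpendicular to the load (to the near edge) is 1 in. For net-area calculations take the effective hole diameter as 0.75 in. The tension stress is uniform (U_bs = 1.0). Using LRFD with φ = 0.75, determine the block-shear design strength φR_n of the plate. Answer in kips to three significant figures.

Shear plane L_v = 1.125 + 4·2.375 = 10.62 in; A_gv = 10.62 × 0.5 = 5.312 in².
A_nv = (10.62 − 4.5·0.75) × 0.5 = 3.625 in².
A_nt = (1 − 0.5·0.75) × 0.5 = 0.3125 in².
0.6 F_u A_nv = 141.4 kips; 0.6 F_y A_gv = 159.4 kips → shear rupture governs the shear term.
R_n = 141.4 + 1.0 × 65 × 0.3125 = 161.7 kips.
Design strength φR_n = 0.75 × 161.7 = 121 kips.

121 kips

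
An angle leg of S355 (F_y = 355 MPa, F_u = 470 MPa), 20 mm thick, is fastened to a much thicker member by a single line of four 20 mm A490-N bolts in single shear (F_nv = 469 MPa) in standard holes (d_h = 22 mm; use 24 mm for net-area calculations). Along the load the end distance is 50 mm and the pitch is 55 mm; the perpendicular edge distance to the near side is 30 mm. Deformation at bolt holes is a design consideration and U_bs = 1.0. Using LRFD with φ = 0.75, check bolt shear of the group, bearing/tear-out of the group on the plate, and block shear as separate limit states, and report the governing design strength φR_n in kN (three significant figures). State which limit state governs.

442 kN (bolt shear governs)

Bolt shear: A_b = π·20²/4 = 314.2 mm²; R_n = 469 × 314.2 × 4 × 1 / 1000 = 589.4 kN → 0.75 × 589.4 = 442 kN.
Bearing: edge l_c = 39, r_n = 439.9 kN; interior l_c = 33, r_n = 372.2 kN; R_n = 439.9 + 3·372.2 = 1557 kN → 1170 kN.
Block shear: A_gv = 4300, A_nv = 2620, A_nt = 360 mm²; R_n = min(0.6F_uA_nv, 0.6F_yA_gv) + U_bs·F_u·A_nt = 908 kN → 681 kN.
Bolt shear governs: 442 kN.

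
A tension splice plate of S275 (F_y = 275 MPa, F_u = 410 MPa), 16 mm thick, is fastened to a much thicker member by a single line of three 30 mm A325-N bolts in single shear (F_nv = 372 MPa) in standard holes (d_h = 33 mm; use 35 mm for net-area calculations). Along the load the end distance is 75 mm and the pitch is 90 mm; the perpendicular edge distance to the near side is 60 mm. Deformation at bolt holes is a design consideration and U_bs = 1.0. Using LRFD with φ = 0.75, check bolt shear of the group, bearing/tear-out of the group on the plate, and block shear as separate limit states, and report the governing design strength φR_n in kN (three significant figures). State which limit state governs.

Bolt shear: A_b = π·30²/4 = 706.9 mm²; R_n = 372 × 706.9 × 3 × 1 / 1000 = 788.9 kN → 0.75 × 788.9 = 592 kN.
Bearing: edge l_c = 58.5, r_n = 460.5 kN; interior l_c = 57, r_n = 448.7 kN; R_n = 460.5 + 2·448.7 = 1358 kN → 1020 kN.
Block shear: A_gv = 4080, A_nv = 2680, A_nt = 680 mm²; R_n = min(0.6F_uA_nv, 0.6F_yA_gv) + U_bs·F_u·A_nt = 938.1 kN → 704 kN.
Bolt shear governs: 592 kN.

592 kN (bolt shear governs)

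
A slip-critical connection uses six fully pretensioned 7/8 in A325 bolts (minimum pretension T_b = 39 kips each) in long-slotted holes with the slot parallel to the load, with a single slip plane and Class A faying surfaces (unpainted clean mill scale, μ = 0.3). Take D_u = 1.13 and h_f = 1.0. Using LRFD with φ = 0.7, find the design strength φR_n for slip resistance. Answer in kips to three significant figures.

55.5 kips

R_n = μ · D_u · h_f · T_b · n_s · n_b = 0.3 × 1.13 × 1.0 × 39 × 1 × 6 = 79.33 kips.
Design strength φR_n = 0.7 × 79.33 = 55.5 kips.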